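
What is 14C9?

2002

C(14,9) = C(14,5) by symmetry.
C(14,5) = (14·13·12·11·10) / 5! = 240240 / 120 = 2002.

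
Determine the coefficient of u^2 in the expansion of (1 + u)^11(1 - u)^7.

-1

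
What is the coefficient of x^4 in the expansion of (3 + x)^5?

The general term is C(5,j)·(3)^j·(x)^(5-j); the x^4 term has j = 1.
C(5,1) = 5.
Coefficient = C(5,1) · 3^1 = 5 · 3 = 15.

15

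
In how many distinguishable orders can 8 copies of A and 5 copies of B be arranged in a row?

Choose positions for the A's: C(13,8) = 1287.

1287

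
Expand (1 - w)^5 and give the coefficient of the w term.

-5

The general term is C(5,j)·(1)^j·(-w)^(5-j); the w^1 term has j = 4.
C(5,4) = 5.
Coefficient = C(5,4) · (-1)^1 = 5 · (-1) = -5.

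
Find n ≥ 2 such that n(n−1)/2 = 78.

13

n(n−1)/2 = 78 ⇒ n(n−1) = 156. Since 13·12 = 156, n = 13.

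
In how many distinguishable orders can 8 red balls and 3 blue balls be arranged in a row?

165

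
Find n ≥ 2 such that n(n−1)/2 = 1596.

57

n(n−1)/2 = 1596 ⇒ n(n−1) = 3192. Since 57·56 = 3192, n = 57.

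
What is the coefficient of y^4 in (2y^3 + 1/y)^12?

General term: C(12,j)·(2y^3)^j·(1/y)^(12-j), with y-exponent 3j − 1(12−j) = 4j − 12.
Set 4j − 12 = 4: j = 4.
C(12,4) = 495; 2^4 = 16; 1^8 = 1.
Coefficient = 495 · 16 · 1 = 7920.

7920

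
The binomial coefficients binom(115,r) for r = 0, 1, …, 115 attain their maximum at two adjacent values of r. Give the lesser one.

57

For odd n = 115, C(115,r) peaks at r = (n−1)/2 and (n+1)/2; the lesser is 57.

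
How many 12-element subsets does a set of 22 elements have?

C(22,12) = C(22,10) by symmetry.
C(22,10) = (22·21·20·19·18·17·16·15·14·13) / 10! = 2346549004800 / 3628800 = 646646.

646646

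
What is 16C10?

C(16,10) = C(16,6) by symmetry.
C(16,6) = (16·15·14·13·12·11) / 6! = 5765760 / 720 = 8008.

8008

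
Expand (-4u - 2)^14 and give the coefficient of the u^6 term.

The general term is C(14,j)·(-4u)^j·(-2)^(14-j); the u^6 term has j = 6.
C(14,6) = 3003.
Coefficient = C(14,6) · (-4)^6 · (-2)^8 = 3003 · 4096 · 256 = 3148873728.

3148873728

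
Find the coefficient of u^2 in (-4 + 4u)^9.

The general term is C(9,j)·(-4)^j·(4u)^(9-j); the u^2 term has j = 7.
C(9,7) = 36.
Coefficient = C(9,7) · (-4)^7 · 4^2 = 36 · (-16384) · 16 = -9437184.

-9437184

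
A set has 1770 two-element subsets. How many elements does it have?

n(n−1)/2 = 1770 ⇒ n(n−1) = 3540. Since 60·59 = 3540, n = 60.

60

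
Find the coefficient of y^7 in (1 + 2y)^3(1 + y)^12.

Coefficient of y^7 = Σ_{j} C(3,j)·2^j·C(12,7-j)·1^(7-j) for j from 0 to 3.
= 792 + 5544 + 9504 + 3960 = 19800.

19800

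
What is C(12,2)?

66

C(12,2) = (12·11) / 2! = 132 / 2 = 66.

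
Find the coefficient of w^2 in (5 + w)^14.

22216796875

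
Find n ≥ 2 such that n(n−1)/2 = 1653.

58

n(n−1)/2 = 1653 ⇒ n(n−1) = 3306. Since 58·57 = 3306, n = 58.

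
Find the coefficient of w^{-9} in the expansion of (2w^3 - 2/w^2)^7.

General term: C(7,j)·(2w^3)^j·(-2/w^2)^(7-j), with w-exponent 3j − 2(7−j) = 5j − 14.
Set 5j − 14 = -9: j = 1.
C(7,1) = 7; 2^1 = 2; (-2)^6 = 64.
Coefficient = 7 · 2 · 64 = 896.

896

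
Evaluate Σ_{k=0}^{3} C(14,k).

1 + 14 + 91 + 364 = 470.

470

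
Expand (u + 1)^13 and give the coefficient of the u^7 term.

The general term is C(13,j)·(u)^j·(1)^(13-j); the u^7 term has j = 7.
C(13,7) = 1716.
Coefficient = C(13,7) = 1716.

1716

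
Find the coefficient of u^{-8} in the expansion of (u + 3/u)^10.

196830

General term: C(10,j)·(u)^j·(3/u)^(10-j), with u-exponent 1j − 1(10−j) = 2j − 10.
Set 2j − 10 = -8: j = 1.
C(10,1) = 10; 1^1 = 1; 3^9 = 19683.
Coefficient = 10 · 1 · 19683 = 196830.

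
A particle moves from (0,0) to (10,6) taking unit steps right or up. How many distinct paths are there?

8008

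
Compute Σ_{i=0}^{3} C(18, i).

988

1 + 18 + 153 + 816 = 988.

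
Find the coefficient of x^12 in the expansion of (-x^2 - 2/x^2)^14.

16016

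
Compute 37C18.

C(37,18) = (37·36·35·34·33·32·31·30·29·28·27·26·25·24·23·22·21·20) / 18! = 113146793787569865523200000 / 6402373705728000 = 17672631900.

17672631900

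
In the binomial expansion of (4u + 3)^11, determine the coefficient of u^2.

The general term is C(11,j)·(4u)^j·(3)^(11-j); the u^2 term has j = 2.
C(11,2) = 55.
Coefficient = C(11,2) · 4^2 · 3^9 = 55 · 16 · 19683 = 17321040.

17321040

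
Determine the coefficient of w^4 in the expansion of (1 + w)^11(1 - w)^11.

Coefficient of w^4 = Σ_{j} C(11,j)·1^j·C(11,4-j)·(-1)^(4-j) for j from 0 to 4.
= 330 + (-1815) + 3025 + (-1815) + 330 = 55.

55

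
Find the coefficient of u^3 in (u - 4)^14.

-1526726656

The general term is C(14,j)·(u)^j·(-4)^(14-j); the u^3 term has j = 3.
C(14,3) = 364.
Coefficient = C(14,3) · (-4)^11 = 364 · (-4194304) = -1526726656.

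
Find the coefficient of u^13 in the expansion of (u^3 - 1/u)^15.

General term: C(15,j)·(u^3)^j·(-1/u)^(15-j), with u-exponent 3j − 1(15−j) = 4j − 15.
Set 4j − 15 = 13: j = 7.
C(15,7) = 6435; 1^7 = 1; (-1)^8 = 1.
Coefficient = 6435 · 1 · 1 = 6435.

6435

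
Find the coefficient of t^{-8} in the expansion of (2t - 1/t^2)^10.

General term: C(10,j)·(2t)^j·(-1/t^2)^(10-j), with t-exponent 1j − 2(10−j) = 3j − 20.
Set 3j − 20 = -8: j = 4.
C(10,4) = 210; 2^4 = 16; (-1)^6 = 1.
Coefficient = 210 · 16 · 1 = 3360.

3360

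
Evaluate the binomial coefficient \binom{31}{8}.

7888725

C(31,8) = (31·30·29·28·27·26·25·24) / 8! = 318073392000 / 40320 = 7888725.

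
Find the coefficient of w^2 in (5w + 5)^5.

The general term is C(5,j)·(5w)^j·(5)^(5-j); the w^2 term has j = 2.
C(5,2) = 10.
Coefficient = C(5,2) · 5^2 · 5^3 = 10 · 25 · 125 = 31250.

31250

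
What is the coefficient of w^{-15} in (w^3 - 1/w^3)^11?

165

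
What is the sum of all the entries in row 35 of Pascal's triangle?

The entries of row 35 sum to 2^35 = 34359738368.

34359738368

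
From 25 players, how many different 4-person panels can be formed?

12650

This is C(25,4) = 12650.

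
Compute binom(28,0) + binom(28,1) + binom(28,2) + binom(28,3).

3683

1 + 28 + 378 + 3276 = 3683.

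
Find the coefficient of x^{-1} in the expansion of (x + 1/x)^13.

1716

General term: C(13,j)·(x)^j·(1/x)^(13-j), with x-exponent 1j − 1(13−j) = 2j − 13.
Set 2j − 13 = -1: j = 6.
C(13,6) = 1716; 1^6 = 1; 1^7 = 1.
Coefficient = 1716 · 1 · 1 = 1716.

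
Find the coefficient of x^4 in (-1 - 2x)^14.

16016

The general term is C(14,j)·(-1)^j·(-2x)^(14-j); the x^4 term has j = 10.
C(14,10) = 1001.
Coefficient = C(14,10) · (-2)^4 = 1001 · 16 = 16016.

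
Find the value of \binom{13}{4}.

715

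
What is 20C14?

38760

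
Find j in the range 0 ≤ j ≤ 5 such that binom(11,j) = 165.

C(11,j) increases on 0 ≤ j ≤ 5. C(11,2) = 55 and C(11,3) = 165, so j = 3.

3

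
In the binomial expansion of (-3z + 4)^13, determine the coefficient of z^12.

The general term is C(13,j)·(-3z)^j·(4)^(13-j); the z^12 term has j = 12.
C(13,12) = 13.
Coefficient = C(13,12) · (-3)^12 · 4^1 = 13 · 531441 · 4 = 27634932.

27634932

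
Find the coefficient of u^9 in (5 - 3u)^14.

The general term is C(14,j)·(5)^j·(-3u)^(14-j); the u^9 term has j = 5.
C(14,5) = 2002.
Coefficient = C(14,5) · 5^5 · (-3)^9 = 2002 · 3125 · (-19683) = -123141768750.

-123141768750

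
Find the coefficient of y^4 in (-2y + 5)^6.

The general term is C(6,j)·(-2y)^j·(5)^(6-j); the y^4 term has j = 4.
C(6,4) = 15.
Coefficient = C(6,4) · (-2)^4 · 5^2 = 15 · 16 · 25 = 6000.

6000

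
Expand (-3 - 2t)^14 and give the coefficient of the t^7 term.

960740352

The general term is C(14,j)·(-3)^j·(-2t)^(14-j); the t^7 term has j = 7.
C(14,7) = 3432.
Coefficient = C(14,7) · (-3)^7 · (-2)^7 = 3432 · (-2187) · (-128) = 960740352.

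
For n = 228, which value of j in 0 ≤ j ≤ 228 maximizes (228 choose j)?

114

C(228,j) is maximized at j = 228/2 = 114.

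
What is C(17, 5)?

6188

C(17,5) = (17·16·15·14·13) / 5! = 742560 / 120 = 6188.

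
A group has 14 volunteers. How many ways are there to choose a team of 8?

This is C(14,8) = 3003.

3003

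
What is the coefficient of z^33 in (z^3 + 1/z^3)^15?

105

General term: C(15,j)·(z^3)^j·(1/z^3)^(15-j), with z-exponent 3j − 3(15−j) = 6j − 45.
Set 6j − 45 = 33: j = 13.
C(15,13) = 105; 1^13 = 1; 1^2 = 1.
Coefficient = 105 · 1 · 1 = 105.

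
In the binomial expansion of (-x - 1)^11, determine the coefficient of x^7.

The general term is C(11,j)·(-x)^j·(-1)^(11-j); the x^7 term has j = 7.
C(11,7) = 330.
Coefficient = C(11,7) · (-1)^7 = 330 · (-1) = -330.

-330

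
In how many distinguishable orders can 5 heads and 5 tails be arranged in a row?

Choose positions for the heads: C(10,5) = 252.

252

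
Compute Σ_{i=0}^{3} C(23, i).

2048

1 + 23 + 253 + 1771 = 2048.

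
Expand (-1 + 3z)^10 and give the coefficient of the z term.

The general term is C(10,j)·(-1)^j·(3z)^(10-j); the z^1 term has j = 9.
C(10,9) = 10.
Coefficient = C(10,9) · (-1)^9 · 3^1 = 10 · (-1) · 3 = -30.

-30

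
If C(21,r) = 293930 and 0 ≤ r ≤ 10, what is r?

9

C(21,r) increases on 0 ≤ r ≤ 10. C(21,8) = 203490 and C(21,9) = 293930, so r = 9.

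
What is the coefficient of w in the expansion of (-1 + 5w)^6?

The general term is C(6,j)·(-1)^j·(5w)^(6-j); the w^1 term has j = 5.
C(6,5) = 6.
Coefficient = C(6,5) · (-1)^5 · 5^1 = 6 · (-1) · 5 = -30.

-30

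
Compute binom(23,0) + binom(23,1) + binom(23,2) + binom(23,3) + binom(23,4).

10903

1 + 23 + 253 + 1771 + 8855 = 10903.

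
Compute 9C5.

126

C(9,5) = C(9,4) by symmetry.
C(9,4) = (9·8·7·6) / 4! = 3024 / 24 = 126.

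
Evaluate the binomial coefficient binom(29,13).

67863915

C(29,13) = (29·28·27·26·25·24·23·22·21·20·19·18·17) / 13! = 422590010274432000 / 6227020800 = 67863915.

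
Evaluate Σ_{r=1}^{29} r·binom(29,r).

Differentiating (1+x)^29 and setting x=1: Σ r·C(29,r) = 29·2^28 = 7784628224.

7784628224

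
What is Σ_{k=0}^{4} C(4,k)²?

70

By Vandermonde's identity, Σ C(4,k)² = C(8,4) = 70.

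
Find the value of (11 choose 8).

165

C(11,8) = C(11,3) by symmetry.
C(11,3) = (11·10·9) / 3! = 990 / 6 = 165.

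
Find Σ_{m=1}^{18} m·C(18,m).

2359296

Differentiating (1+x)^18 and setting x=1: Σ m·C(18,m) = 18·2^17 = 2359296.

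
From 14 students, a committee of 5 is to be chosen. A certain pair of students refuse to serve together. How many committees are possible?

All 5-subsets: C(14,5) = 2002. Those containing both fixed elements: C(12,3) = 220.
2002 − 220 = 1782.

1782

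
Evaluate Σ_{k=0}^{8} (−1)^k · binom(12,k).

165

The partial alternating sum Σ_{k=0}^{8} (−1)^k C(12,k) = (−1)^8 C(11,8) = 165.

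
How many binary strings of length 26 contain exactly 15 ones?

7726160

Choose the 15 positions: C(26,15) = 7726160.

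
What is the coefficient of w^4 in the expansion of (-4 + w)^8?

17920

The general term is C(8,j)·(-4)^j·(w)^(8-j); the w^4 term has j = 4.
C(8,4) = 70.
Coefficient = C(8,4) · (-4)^4 = 70 · 256 = 17920.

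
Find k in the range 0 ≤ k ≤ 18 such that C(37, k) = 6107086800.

C(37,k) increases on 0 ≤ k ≤ 18. C(37,13) = 3562467300 and C(37,14) = 6107086800, so k = 14.

14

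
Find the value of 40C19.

C(40,19) = (40·39·38·37·36·35·34·33·32·31·30·29·28·27·26·25·24·23·22) / 19! = 15969861751731289590988800000 / 121645100408832000 = 131282408400.

131282408400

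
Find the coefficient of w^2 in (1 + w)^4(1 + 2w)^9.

222

Coefficient of w^2 = Σ_{j} C(4,j)·1^j·C(9,2-j)·2^(2-j) for j from 0 to 2.
= 144 + 72 + 6 = 222.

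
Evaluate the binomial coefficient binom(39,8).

C(39,8) = (39·38·37·36·35·34·33·32) / 8! = 2480637519360 / 40320 = 61523748.

61523748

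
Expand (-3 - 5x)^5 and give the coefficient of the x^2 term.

The general term is C(5,j)·(-3)^j·(-5x)^(5-j); the x^2 term has j = 3.
C(5,3) = 10.
Coefficient = C(5,3) · (-3)^3 · (-5)^2 = 10 · (-27) · 25 = -6750.

-6750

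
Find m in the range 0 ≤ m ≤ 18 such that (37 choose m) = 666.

2

C(37,m) increases on 0 ≤ m ≤ 18. C(37,1) = 37 and C(37,2) = 666, so m = 2.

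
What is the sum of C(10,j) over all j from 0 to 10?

Setting x = 1 in (1+x)^10 gives Σ C(10,j) = 2^10 = 1024.

1024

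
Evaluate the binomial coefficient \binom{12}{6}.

C(12,6) = (12·11·10·9·8·7) / 6! = 665280 / 720 = 924.

924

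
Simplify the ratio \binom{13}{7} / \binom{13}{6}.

1

C(n,k+1)/C(n,k) = (n−k)/(k+1) = (13−6)/(6+1) = 7/7 = 1.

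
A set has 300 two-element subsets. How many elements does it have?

n(n−1)/2 = 300 ⇒ n(n−1) = 600. Since 25·24 = 600, n = 25.

25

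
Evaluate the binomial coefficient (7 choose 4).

35

C(7,4) = C(7,3) by symmetry.
C(7,3) = (7·6·5) / 3! = 210 / 6 = 35.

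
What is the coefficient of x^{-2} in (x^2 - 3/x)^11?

General term: C(11,j)·(x^2)^j·(-3/x)^(11-j), with x-exponent 2j − 1(11−j) = 3j − 11.
Set 3j − 11 = -2: j = 3.
C(11,3) = 165; 1^3 = 1; (-3)^8 = 6561.
Coefficient = 165 · 1 · 6561 = 1082565.

1082565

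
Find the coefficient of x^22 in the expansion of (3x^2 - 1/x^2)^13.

-6908733

General term: C(13,j)·(3x^2)^j·(-1/x^2)^(13-j), with x-exponent 2j − 2(13−j) = 4j − 26.
Set 4j − 26 = 22: j = 12.
C(13,12) = 13; 3^12 = 531441; (-1)^1 = -1.
Coefficient = 13 · 531441 · (-1) = -6908733.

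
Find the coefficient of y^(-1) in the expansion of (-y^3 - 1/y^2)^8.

56

General term: C(8,j)·(-y^3)^j·(-1/y^2)^(8-j), with y-exponent 3j − 2(8−j) = 5j − 16.
Set 5j − 16 = -1: j = 3.
C(8,3) = 56; (-1)^3 = -1; (-1)^5 = -1.
Coefficient = 56 · (-1) · (-1) = 56.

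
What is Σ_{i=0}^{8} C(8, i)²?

By Vandermonde's identity, Σ C(8,i)² = C(16,8) = 12870.

12870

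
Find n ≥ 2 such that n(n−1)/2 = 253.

23

n(n−1)/2 = 253 ⇒ n(n−1) = 506. Since 23·22 = 506, n = 23.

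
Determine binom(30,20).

C(30,20) = C(30,10) by symmetry.
C(30,10) = (30·29·28·27·26·25·24·23·22·21) / 10! = 109027350432000 / 3628800 = 30045015.

30045015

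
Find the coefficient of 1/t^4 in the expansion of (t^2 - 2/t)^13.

General term: C(13,j)·(t^2)^j·(-2/t)^(13-j), with t-exponent 2j − 1(13−j) = 3j − 13.
Set 3j − 13 = -4: j = 3.
C(13,3) = 286; 1^3 = 1; (-2)^10 = 1024.
Coefficient = 286 · 1 · 1024 = 292864.

292864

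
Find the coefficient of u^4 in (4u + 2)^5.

The general term is C(5,j)·(4u)^j·(2)^(5-j); the u^4 term has j = 4.
C(5,4) = 5.
Coefficient = C(5,4) · 4^4 · 2^1 = 5 · 256 · 2 = 2560.

2560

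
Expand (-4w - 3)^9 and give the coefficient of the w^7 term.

-5308416

The general term is C(9,j)·(-4w)^j·(-3)^(9-j); the w^7 term has j = 7.
C(9,7) = 36.
Coefficient = C(9,7) · (-4)^7 · (-3)^2 = 36 · (-16384) · 9 = -5308416.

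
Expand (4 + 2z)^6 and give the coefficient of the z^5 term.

768

The general term is C(6,j)·(4)^j·(2z)^(6-j); the z^5 term has j = 1.
C(6,1) = 6.
Coefficient = C(6,1) · 4^1 · 2^5 = 6 · 4 · 32 = 768.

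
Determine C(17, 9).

24310

C(17,9) = C(17,8) by symmetry.
C(17,8) = (17·16·15·14·13·12·11·10) / 8! = 980179200 / 40320 = 24310.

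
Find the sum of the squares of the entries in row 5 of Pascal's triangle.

252

Σ C(5,i)² is the coefficient of x^5 in (1+x)^5(1+x)^5 = (1+x)^10, i.e. C(10,5) = 252.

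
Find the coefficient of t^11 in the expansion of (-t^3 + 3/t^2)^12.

-192456

General term: C(12,j)·(-t^3)^j·(3/t^2)^(12-j), with t-exponent 3j − 2(12−j) = 5j − 24.
Set 5j − 24 = 11: j = 7.
C(12,7) = 792; (-1)^7 = -1; 3^5 = 243.
Coefficient = 792 · (-1) · 243 = -192456.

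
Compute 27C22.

C(27,22) = C(27,5) by symmetry.
C(27,5) = (27·26·25·24·23) / 5! = 9687600 / 120 = 80730.

80730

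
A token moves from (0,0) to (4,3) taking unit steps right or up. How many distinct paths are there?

35

Each path is a sequence of 7 steps with 4 rights: C(7,4) = 35.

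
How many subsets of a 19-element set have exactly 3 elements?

969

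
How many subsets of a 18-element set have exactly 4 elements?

3060

Choose the 4 positions: C(18,4) = 3060.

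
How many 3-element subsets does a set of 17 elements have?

C(17,3) = (17·16·15) / 3! = 4080 / 6 = 680.

680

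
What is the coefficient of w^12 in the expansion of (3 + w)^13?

39

The general term is C(13,j)·(3)^j·(w)^(13-j); the w^12 term has j = 1.
C(13,1) = 13.
Coefficient = C(13,1) · 3^1 = 13 · 3 = 39.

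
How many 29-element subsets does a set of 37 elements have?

C(37,29) = C(37,8) by symmetry.
C(37,8) = (37·36·35·34·33·32·31·30) / 8! = 1556675366400 / 40320 = 38608020.

38608020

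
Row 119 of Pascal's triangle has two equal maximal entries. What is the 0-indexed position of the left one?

59

For odd n = 119, C(119,j) peaks at j = (n−1)/2 and (n+1)/2; the lower is 59.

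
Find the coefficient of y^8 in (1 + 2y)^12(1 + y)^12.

16399647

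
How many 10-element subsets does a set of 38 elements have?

472733756

C(38,10) = (38·37·36·35·34·33·32·31·30·29) / 10! = 1715456253772800 / 3628800 = 472733756.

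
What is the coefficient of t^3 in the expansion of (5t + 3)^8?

The general term is C(8,j)·(5t)^j·(3)^(8-j); the t^3 term has j = 3.
C(8,3) = 56.
Coefficient = C(8,3) · 5^3 · 3^5 = 56 · 125 · 243 = 1701000.

1701000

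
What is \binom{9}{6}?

84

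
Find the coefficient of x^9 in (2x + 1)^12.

The general term is C(12,j)·(2x)^j·(1)^(12-j); the x^9 term has j = 9.
C(12,9) = 220.
Coefficient = C(12,9) · 2^9 = 220 · 512 = 112640.

112640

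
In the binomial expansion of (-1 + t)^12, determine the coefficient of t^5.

The general term is C(12,j)·(-1)^j·(t)^(12-j); the t^5 term has j = 7.
C(12,7) = 792.
Coefficient = C(12,7) · (-1)^7 = 792 · (-1) = -792.

-792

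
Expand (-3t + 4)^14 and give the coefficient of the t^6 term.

The general term is C(14,j)·(-3t)^j·(4)^(14-j); the t^6 term has j = 6.
C(14,6) = 3003.
Coefficient = C(14,6) · (-3)^6 · 4^8 = 3003 · 729 · 65536 = 143470559232.

143470559232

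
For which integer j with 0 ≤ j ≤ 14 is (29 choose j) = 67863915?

C(29,j) increases on 0 ≤ j ≤ 14. C(29,12) = 51895935 and C(29,13) = 67863915, so j = 13.

13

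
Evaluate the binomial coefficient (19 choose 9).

C(19,9) = (19·18·17·16·15·14·13·12·11) / 9! = 33522128640 / 362880 = 92378.

92378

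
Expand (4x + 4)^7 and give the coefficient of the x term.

114688

The general term is C(7,j)·(4x)^j·(4)^(7-j); the x^1 term has j = 1.
C(7,1) = 7.
Coefficient = C(7,1) · 4^1 · 4^6 = 7 · 4 · 4096 = 114688.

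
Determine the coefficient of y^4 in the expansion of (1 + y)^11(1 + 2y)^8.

15178

Coefficient of y^4 = Σ_{j} C(11,j)·1^j·C(8,4-j)·2^(4-j) for j from 0 to 4.
= 1120 + 4928 + 6160 + 2640 + 330 = 15178.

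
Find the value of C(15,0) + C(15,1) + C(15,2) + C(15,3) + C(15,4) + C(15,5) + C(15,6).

9949

1 + 15 + 105 + 455 + 1365 + 3003 + 5005 = 9949.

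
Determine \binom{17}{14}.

C(17,14) = C(17,3) by symmetry.
C(17,3) = (17·16·15) / 3! = 4080 / 6 = 680.

680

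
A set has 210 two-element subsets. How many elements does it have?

n(n−1)/2 = 210 ⇒ n(n−1) = 420. Since 21·20 = 420, n = 21.

21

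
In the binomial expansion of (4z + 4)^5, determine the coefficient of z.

5120

The general term is C(5,j)·(4z)^j·(4)^(5-j); the z^1 term has j = 1.
C(5,1) = 5.
Coefficient = C(5,1) · 4^1 · 4^4 = 5 · 4 · 256 = 5120.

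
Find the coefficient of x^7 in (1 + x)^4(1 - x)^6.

8

Coefficient of x^7 = Σ_{j} C(4,j)·1^j·C(6,7-j)·(-1)^(7-j) for j from 1 to 4.
= 4 + (-36) + 60 + (-20) = 8.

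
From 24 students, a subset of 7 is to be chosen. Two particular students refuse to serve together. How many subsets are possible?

All 7-subsets: C(24,7) = 346104. Those containing both fixed elements: C(22,5) = 26334.
346104 − 26334 = 319770.

319770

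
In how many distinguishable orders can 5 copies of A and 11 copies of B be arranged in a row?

Choose positions for the A's: C(16,5) = 4368.

4368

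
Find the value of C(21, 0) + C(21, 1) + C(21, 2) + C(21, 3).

1562

1 + 21 + 210 + 1330 = 1562.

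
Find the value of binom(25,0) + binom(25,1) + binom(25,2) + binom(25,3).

1 + 25 + 300 + 2300 = 2626.

2626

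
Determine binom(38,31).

12620256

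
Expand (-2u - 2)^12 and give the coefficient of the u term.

49152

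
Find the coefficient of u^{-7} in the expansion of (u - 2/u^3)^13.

General term: C(13,j)·(u)^j·(-2/u^3)^(13-j), with u-exponent 1j − 3(13−j) = 4j − 39.
Set 4j − 39 = -7: j = 8.
C(13,8) = 1287; 1^8 = 1; (-2)^5 = -32.
Coefficient = 1287 · 1 · (-32) = -41184.

-41184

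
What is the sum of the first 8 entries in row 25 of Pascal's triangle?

726206

1 + 25 + 300 + 2300 + 12650 + 53130 + 177100 + 480700 = 726206.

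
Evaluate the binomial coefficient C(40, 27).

12033222880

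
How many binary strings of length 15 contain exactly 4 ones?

Choose the 4 positions: C(15,4) = 1365.

1365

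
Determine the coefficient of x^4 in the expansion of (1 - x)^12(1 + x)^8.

Coefficient of x^4 = Σ_{j} C(12,j)·(-1)^j·C(8,4-j)·1^(4-j) for j from 0 to 4.
= 70 + (-672) + 1848 + (-1760) + 495 = -19.

-19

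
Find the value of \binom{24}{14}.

C(24,14) = C(24,10) by symmetry.
C(24,10) = (24·23·22·21·20·19·18·17·16·15) / 10! = 7117005772800 / 3628800 = 1961256.

1961256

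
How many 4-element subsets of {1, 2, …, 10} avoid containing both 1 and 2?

All 4-subsets: C(10,4) = 210. Those containing both fixed elements: C(8,2) = 28.
210 − 28 = 182.

182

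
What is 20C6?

38760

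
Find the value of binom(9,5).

C(9,5) = C(9,4) by symmetry.
C(9,4) = (9·8·7·6) / 4! = 3024 / 24 = 126.

126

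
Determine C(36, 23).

2310789600

C(36,23) = C(36,13) by symmetry.
C(36,13) = (36·35·34·33·32·31·30·29·28·27·26·25·24) / 13! = 14389334903623680000 / 6227020800 = 2310789600.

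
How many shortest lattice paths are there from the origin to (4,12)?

Each path is a sequence of 16 steps with 4 rights: C(16,4) = 1820.

1820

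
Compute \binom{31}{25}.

C(31,25) = C(31,6) by symmetry.
C(31,6) = (31·30·29·28·27·26) / 6! = 530122320 / 720 = 736281.

736281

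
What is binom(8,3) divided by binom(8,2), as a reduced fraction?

2

C(n,k+1)/C(n,k) = (n−k)/(k+1) = (8−2)/(2+1) = 6/3 = 2.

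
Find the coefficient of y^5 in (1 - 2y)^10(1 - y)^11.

-134586

Coefficient of y^5 = Σ_{j} C(10,j)·(-2)^j·C(11,5-j)·(-1)^(5-j) for j from 0 to 5.
= (-462) + (-6600) + (-29700) + (-52800) + (-36960) + (-8064) = -134586.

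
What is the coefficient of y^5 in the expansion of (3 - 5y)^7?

-590625

The general term is C(7,j)·(3)^j·(-5y)^(7-j); the y^5 term has j = 2.
C(7,2) = 21.
Coefficient = C(7,2) · 3^2 · (-5)^5 = 21 · 9 · (-3125) = -590625.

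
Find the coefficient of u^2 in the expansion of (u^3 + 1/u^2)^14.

3003

General term: C(14,j)·(u^3)^j·(1/u^2)^(14-j), with u-exponent 3j − 2(14−j) = 5j − 28.
Set 5j − 28 = 2: j = 6.
C(14,6) = 3003; 1^6 = 1; 1^8 = 1.
Coefficient = 3003 · 1 · 1 = 3003.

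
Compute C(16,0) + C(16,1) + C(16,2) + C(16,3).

697

1 + 16 + 120 + 560 = 697.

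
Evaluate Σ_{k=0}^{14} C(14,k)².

40116600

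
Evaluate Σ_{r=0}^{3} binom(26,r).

1 + 26 + 325 + 2600 = 2952.

2952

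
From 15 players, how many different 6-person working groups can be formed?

5005

This is C(15,6) = 5005.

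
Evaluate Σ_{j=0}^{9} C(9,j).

512

Setting x = 1 in (1+x)^9 gives Σ C(9,j) = 2^9 = 512.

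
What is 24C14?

1961256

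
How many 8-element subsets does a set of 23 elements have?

C(23,8) = (23·22·21·20·19·18·17·16) / 8! = 19769460480 / 40320 = 490314.

490314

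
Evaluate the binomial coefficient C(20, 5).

C(20,5) = (20·19·18·17·16) / 5! = 1860480 / 120 = 15504.

15504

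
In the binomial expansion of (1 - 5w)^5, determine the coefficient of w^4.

The general term is C(5,j)·(1)^j·(-5w)^(5-j); the w^4 term has j = 1.
C(5,1) = 5.
Coefficient = C(5,1) · (-5)^4 = 5 · 625 = 3125.

3125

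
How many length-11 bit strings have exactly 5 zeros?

Choose the 5 positions: C(11,5) = 462.

462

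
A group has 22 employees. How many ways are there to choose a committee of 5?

26334

This is C(22,5) = 26334.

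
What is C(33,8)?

13884156

C(33,8) = (33·32·31·30·29·28·27·26) / 8! = 559809169920 / 40320 = 13884156.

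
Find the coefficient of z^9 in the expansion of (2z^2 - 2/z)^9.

General term: C(9,j)·(2z^2)^j·(-2/z)^(9-j), with z-exponent 2j − 1(9−j) = 3j − 9.
Set 3j − 9 = 9: j = 6.
C(9,6) = 84; 2^6 = 64; (-2)^3 = -8.
Coefficient = 84 · 64 · (-8) = -43008.

-43008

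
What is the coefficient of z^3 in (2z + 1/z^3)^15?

1863680

General term: C(15,j)·(2z)^j·(1/z^3)^(15-j), with z-exponent 1j − 3(15−j) = 4j − 45.
Set 4j − 45 = 3: j = 12.
C(15,12) = 455; 2^12 = 4096; 1^3 = 1.
Coefficient = 455 · 4096 · 1 = 1863680.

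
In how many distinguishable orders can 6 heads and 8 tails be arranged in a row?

3003

Choose positions for the heads: C(14,6) = 3003.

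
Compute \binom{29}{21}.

C(29,21) = C(29,8) by symmetry.
C(29,8) = (29·28·27·26·25·24·23·22) / 8! = 173059286400 / 40320 = 4292145.

4292145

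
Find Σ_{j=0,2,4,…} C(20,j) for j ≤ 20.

524288

Half of (1+1)^20 + (1−1)^20 gives the even-index sum: 2^19 = 524288.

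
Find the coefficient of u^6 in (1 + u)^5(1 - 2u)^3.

Coefficient of u^6 = Σ_{j} C(5,j)·1^j·C(3,6-j)·(-2)^(6-j) for j from 3 to 5.
= (-80) + 60 + (-6) = -26.

-26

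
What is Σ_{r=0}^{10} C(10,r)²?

184756

Σ C(10,r)² is the coefficient of x^10 in (1+x)^10(1+x)^10 = (1+x)^20, i.e. C(20,10) = 184756.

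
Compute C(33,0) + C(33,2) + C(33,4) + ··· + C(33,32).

4294967296

Even-r terms of row 33 sum to 2^32 = 4294967296.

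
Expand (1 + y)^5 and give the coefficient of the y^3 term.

The general term is C(5,j)·(1)^j·(y)^(5-j); the y^3 term has j = 2.
C(5,2) = 10.
Coefficient = C(5,2) = 10.

10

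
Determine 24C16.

C(24,16) = C(24,8) by symmetry.
C(24,8) = (24·23·22·21·20·19·18·17) / 8! = 29654190720 / 40320 = 735471.

735471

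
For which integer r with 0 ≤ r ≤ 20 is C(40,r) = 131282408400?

19

C(40,r) increases on 0 ≤ r ≤ 20. C(40,18) = 113380261800 and C(40,19) = 131282408400, so r = 19.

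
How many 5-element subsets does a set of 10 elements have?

252

C(10,5) = (10·9·8·7·6) / 5! = 30240 / 120 = 252.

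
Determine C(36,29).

8347680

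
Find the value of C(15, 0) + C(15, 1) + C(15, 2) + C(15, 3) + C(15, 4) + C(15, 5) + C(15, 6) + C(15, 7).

1 + 15 + 105 + 455 + 1365 + 3003 + 5005 + 6435 = 16384.

16384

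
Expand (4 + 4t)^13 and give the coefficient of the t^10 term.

19193135104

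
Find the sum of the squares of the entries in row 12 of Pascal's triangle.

Σ C(12,r)² is the coefficient of x^12 in (1+x)^12(1+x)^12 = (1+x)^24, i.e. C(24,12) = 2704156.

2704156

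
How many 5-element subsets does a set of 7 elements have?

C(7,5) = C(7,2) by symmetry.
C(7,2) = (7·6) / 2! = 42 / 2 = 21.

21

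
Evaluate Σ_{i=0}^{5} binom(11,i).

1024

1 + 11 + 55 + 165 + 330 + 462 = 1024.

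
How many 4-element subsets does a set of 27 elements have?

17550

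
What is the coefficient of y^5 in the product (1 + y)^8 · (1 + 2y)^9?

48356

Coefficient of y^5 = Σ_{j} C(8,j)·1^j·C(9,5-j)·2^(5-j) for j from 0 to 5.
= 4032 + 16128 + 18816 + 8064 + 1260 + 56 = 48356.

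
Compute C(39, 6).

3262623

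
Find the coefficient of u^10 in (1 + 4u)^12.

69206016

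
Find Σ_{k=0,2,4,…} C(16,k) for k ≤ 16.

Even-k terms of row 16 sum to 2^15 = 32768.

32768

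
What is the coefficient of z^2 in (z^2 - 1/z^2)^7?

General term: C(7,j)·(z^2)^j·(-1/z^2)^(7-j), with z-exponent 2j − 2(7−j) = 4j − 14.
Set 4j − 14 = 2: j = 4.
C(7,4) = 35; 1^4 = 1; (-1)^3 = -1.
Coefficient = 35 · 1 · (-1) = -35.

-35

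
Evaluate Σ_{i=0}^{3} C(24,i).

2325

1 + 24 + 276 + 2024 = 2325.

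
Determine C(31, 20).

C(31,20) = C(31,11) by symmetry.
C(31,11) = (31·30·29·28·27·26·25·24·23·22·21) / 11! = 3379847863392000 / 39916800 = 84672315.

84672315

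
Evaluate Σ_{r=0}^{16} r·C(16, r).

524288

Since r·C(16,r) = 16·C(15,r−1), the sum is 16·2^15 = 16·32768 = 524288.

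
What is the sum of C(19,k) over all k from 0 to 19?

524288

Setting x = 1 in (1+x)^19 gives Σ C(19,k) = 2^19 = 524288.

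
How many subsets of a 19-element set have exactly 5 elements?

11628

Choose the 5 positions: C(19,5) = 11628.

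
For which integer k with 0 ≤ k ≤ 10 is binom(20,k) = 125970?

C(20,k) increases on 0 ≤ k ≤ 10. C(20,7) = 77520 and C(20,8) = 125970, so k = 8.

8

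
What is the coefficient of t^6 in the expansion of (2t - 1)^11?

The general term is C(11,j)·(2t)^j·(-1)^(11-j); the t^6 term has j = 6.
C(11,6) = 462.
Coefficient = C(11,6) · 2^6 · (-1)^5 = 462 · 64 · (-1) = -29568.

-29568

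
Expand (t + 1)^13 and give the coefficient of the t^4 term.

715

The general term is C(13,j)·(t)^j·(1)^(13-j); the t^4 term has j = 4.
C(13,4) = 715.
Coefficient = C(13,4) = 715.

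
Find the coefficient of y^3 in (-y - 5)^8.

The general term is C(8,j)·(-y)^j·(-5)^(8-j); the y^3 term has j = 3.
C(8,3) = 56.
Coefficient = C(8,3) · (-1)^3 · (-5)^5 = 56 · (-1) · (-3125) = 175000.

175000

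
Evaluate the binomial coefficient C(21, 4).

5985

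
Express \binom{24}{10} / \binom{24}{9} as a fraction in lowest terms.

C(n,k+1)/C(n,k) = (n−k)/(k+1) = (24−9)/(9+1) = 15/10 = 3/2.

3/2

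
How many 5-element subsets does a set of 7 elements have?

21

C(7,5) = C(7,2) by symmetry.
C(7,2) = (7·6) / 2! = 42 / 2 = 21.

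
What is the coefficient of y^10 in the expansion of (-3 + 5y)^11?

-322265625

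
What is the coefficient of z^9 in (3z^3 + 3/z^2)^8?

General term: C(8,j)·(3z^3)^j·(3/z^2)^(8-j), with z-exponent 3j − 2(8−j) = 5j − 16.
Set 5j − 16 = 9: j = 5.
C(8,5) = 56; 3^5 = 243; 3^3 = 27.
Coefficient = 56 · 243 · 27 = 367416.

367416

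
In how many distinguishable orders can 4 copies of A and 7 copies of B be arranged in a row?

Choose positions for the A's: C(11,4) = 330.

330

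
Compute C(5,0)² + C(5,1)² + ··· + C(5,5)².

252

By Vandermonde's identity, Σ C(5,j)² = C(10,5) = 252.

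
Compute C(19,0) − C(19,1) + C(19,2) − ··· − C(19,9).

-48620

The partial alternating sum Σ_{k=0}^{9} (−1)^k C(19,k) = (−1)^9 C(18,9) = -48620.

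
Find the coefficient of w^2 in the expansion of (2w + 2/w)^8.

14336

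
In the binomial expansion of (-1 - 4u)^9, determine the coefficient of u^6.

-344064

The general term is C(9,j)·(-1)^j·(-4u)^(9-j); the u^6 term has j = 3.
C(9,3) = 84.
Coefficient = C(9,3) · (-1)^3 · (-4)^6 = 84 · (-1) · 4096 = -344064.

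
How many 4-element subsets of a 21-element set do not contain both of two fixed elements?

5814

All 4-subsets: C(21,4) = 5985. Those containing both fixed elements: C(19,2) = 171.
5985 − 171 = 5814.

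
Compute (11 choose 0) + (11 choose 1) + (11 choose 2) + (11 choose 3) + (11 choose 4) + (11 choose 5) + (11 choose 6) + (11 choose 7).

1816

1 + 11 + 55 + 165 + 330 + 462 + 462 + 330 = 1816.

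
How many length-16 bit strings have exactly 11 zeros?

Choose the 11 positions: C(16,11) = 4368.

4368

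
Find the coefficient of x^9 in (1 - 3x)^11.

The general term is C(11,j)·(1)^j·(-3x)^(11-j); the x^9 term has j = 2.
C(11,2) = 55.
Coefficient = C(11,2) · (-3)^9 = 55 · (-19683) = -1082565.

-1082565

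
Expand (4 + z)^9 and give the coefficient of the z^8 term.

The general term is C(9,j)·(4)^j·(z)^(9-j); the z^8 term has j = 1.
C(9,1) = 9.
Coefficient = C(9,1) · 4^1 = 9 · 4 = 36.

36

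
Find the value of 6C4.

15

C(6,4) = C(6,2) by symmetry.
C(6,2) = (6·5) / 2! = 30 / 2 = 15.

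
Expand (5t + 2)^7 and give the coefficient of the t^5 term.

The general term is C(7,j)·(5t)^j·(2)^(7-j); the t^5 term has j = 5.
C(7,5) = 21.
Coefficient = C(7,5) · 5^5 · 2^2 = 21 · 3125 · 4 = 262500.

262500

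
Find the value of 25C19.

177100

C(25,19) = C(25,6) by symmetry.
C(25,6) = (25·24·23·22·21·20) / 6! = 127512000 / 720 = 177100.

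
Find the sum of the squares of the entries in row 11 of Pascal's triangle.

705432

By Vandermonde's identity, Σ C(11,r)² = C(22,11) = 705432.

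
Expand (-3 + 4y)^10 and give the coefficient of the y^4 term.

The general term is C(10,j)·(-3)^j·(4y)^(10-j); the y^4 term has j = 6.
C(10,6) = 210.
Coefficient = C(10,6) · (-3)^6 · 4^4 = 210 · 729 · 256 = 39191040.

39191040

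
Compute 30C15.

155117520

C(30,15) = (30·29·28·27·26·25·24·23·22·21·20·19·18·17·16) / 15! = 202843204931727360000 / 1307674368000 = 155117520.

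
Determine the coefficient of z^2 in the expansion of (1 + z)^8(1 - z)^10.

Coefficient of z^2 = Σ_{j} C(8,j)·1^j·C(10,2-j)·(-1)^(2-j) for j from 0 to 2.
= 45 + (-80) + 28 = -7.

-7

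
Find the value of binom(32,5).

201376

C(32,5) = (32·31·30·29·28) / 5! = 24165120 / 120 = 201376.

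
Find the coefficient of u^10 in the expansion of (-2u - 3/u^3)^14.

344064

General term: C(14,j)·(-2u)^j·(-3/u^3)^(14-j), with u-exponent 1j − 3(14−j) = 4j − 42.
Set 4j − 42 = 10: j = 13.
C(14,13) = 14; (-2)^13 = -8192; (-3)^1 = -3.
Coefficient = 14 · (-8192) · (-3) = 344064.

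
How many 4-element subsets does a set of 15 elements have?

C(15,4) = (15·14·13·12) / 4! = 32760 / 24 = 1365.

1365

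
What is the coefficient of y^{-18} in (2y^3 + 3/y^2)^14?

193444524

General term: C(14,j)·(2y^3)^j·(3/y^2)^(14-j), with y-exponent 3j − 2(14−j) = 5j − 28.
Set 5j − 28 = -18: j = 2.
C(14,2) = 91; 2^2 = 4; 3^12 = 531441.
Coefficient = 91 · 4 · 531441 = 193444524.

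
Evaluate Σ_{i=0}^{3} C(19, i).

1160

1 + 19 + 171 + 969 = 1160.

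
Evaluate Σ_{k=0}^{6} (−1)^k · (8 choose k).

The partial alternating sum Σ_{k=0}^{6} (−1)^k C(8,k) = (−1)^6 C(7,6) = 7.

7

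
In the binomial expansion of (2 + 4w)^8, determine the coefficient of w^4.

The general term is C(8,j)·(2)^j·(4w)^(8-j); the w^4 term has j = 4.
C(8,4) = 70.
Coefficient = C(8,4) · 2^4 · 4^4 = 70 · 16 · 256 = 286720.

286720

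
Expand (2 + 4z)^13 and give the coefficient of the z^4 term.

The general term is C(13,j)·(2)^j·(4z)^(13-j); the z^4 term has j = 9.
C(13,9) = 715.
Coefficient = C(13,9) · 2^9 · 4^4 = 715 · 512 · 256 = 93716480.

93716480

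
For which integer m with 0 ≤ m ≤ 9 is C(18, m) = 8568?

C(18,m) increases on 0 ≤ m ≤ 9. C(18,4) = 3060 and C(18,5) = 8568, so m = 5.

5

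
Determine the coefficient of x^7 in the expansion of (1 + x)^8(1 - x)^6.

Coefficient of x^7 = Σ_{j} C(8,j)·1^j·C(6,7-j)·(-1)^(7-j) for j from 1 to 7.
= 8 + (-168) + 840 + (-1400) + 840 + (-168) + 8 = -40.

-40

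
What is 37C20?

C(37,20) = C(37,17) by symmetry.
C(37,17) = (37·36·35·34·33·32·31·30·29·28·27·26·25·24·23·22·21) / 17! = 5657339689378493276160000 / 355687428096000 = 15905368710.

15905368710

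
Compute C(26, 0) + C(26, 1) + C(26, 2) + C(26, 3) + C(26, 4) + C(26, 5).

83682

1 + 26 + 325 + 2600 + 14950 + 65780 = 83682.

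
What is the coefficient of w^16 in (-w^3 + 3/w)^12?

-192456

General term: C(12,j)·(-w^3)^j·(3/w)^(12-j), with w-exponent 3j − 1(12−j) = 4j − 12.
Set 4j − 12 = 16: j = 7.
C(12,7) = 792; (-1)^7 = -1; 3^5 = 243.
Coefficient = 792 · (-1) · 243 = -192456.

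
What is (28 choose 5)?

98280

C(28,5) = (28·27·26·25·24) / 5! = 11793600 / 120 = 98280.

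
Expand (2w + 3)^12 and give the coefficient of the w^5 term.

The general term is C(12,j)·(2w)^j·(3)^(12-j); the w^5 term has j = 5.
C(12,5) = 792.
Coefficient = C(12,5) · 2^5 · 3^7 = 792 · 32 · 2187 = 55427328.

55427328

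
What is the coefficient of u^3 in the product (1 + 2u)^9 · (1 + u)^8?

Coefficient of u^3 = Σ_{j} C(9,j)·2^j·C(8,3-j)·1^(3-j) for j from 0 to 3.
= 56 + 504 + 1152 + 672 = 2384.

2384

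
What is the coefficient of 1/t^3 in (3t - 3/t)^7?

General term: C(7,j)·(3t)^j·(-3/t)^(7-j), with t-exponent 1j − 1(7−j) = 2j − 7.
Set 2j − 7 = -3: j = 2.
C(7,2) = 21; 3^2 = 9; (-3)^5 = -243.
Coefficient = 21 · 9 · (-243) = -45927.

-45927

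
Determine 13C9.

715

C(13,9) = C(13,4) by symmetry.
C(13,4) = (13·12·11·10) / 4! = 17160 / 24 = 715.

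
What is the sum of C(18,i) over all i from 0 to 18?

The entries of row 18 sum to 2^18 = 262144.

262144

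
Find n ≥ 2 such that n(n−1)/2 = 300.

25

n(n−1)/2 = 300 ⇒ n(n−1) = 600. Since 25·24 = 600, n = 25.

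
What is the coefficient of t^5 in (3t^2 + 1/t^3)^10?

General term: C(10,j)·(3t^2)^j·(1/t^3)^(10-j), with t-exponent 2j − 3(10−j) = 5j − 30.
Set 5j − 30 = 5: j = 7.
C(10,7) = 120; 3^7 = 2187; 1^3 = 1.
Coefficient = 120 · 2187 · 1 = 262440.

262440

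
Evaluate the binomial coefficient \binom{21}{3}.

1330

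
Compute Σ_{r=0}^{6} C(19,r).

43796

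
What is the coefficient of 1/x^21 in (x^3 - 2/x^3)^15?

-2795520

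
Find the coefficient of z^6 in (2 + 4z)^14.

The general term is C(14,j)·(2)^j·(4z)^(14-j); the z^6 term has j = 8.
C(14,8) = 3003.
Coefficient = C(14,8) · 2^8 · 4^6 = 3003 · 256 · 4096 = 3148873728.

3148873728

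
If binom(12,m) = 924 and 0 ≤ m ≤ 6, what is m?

6

C(12,m) increases on 0 ≤ m ≤ 6. C(12,5) = 792 and C(12,6) = 924, so m = 6.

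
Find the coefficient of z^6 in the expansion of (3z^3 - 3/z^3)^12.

-420901272

General term: C(12,j)·(3z^3)^j·(-3/z^3)^(12-j), with z-exponent 3j − 3(12−j) = 6j − 36.
Set 6j − 36 = 6: j = 7.
C(12,7) = 792; 3^7 = 2187; (-3)^5 = -243.
Coefficient = 792 · 2187 · (-243) = -420901272.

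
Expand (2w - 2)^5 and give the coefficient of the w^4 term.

The general term is C(5,j)·(2w)^j·(-2)^(5-j); the w^4 term has j = 4.
C(5,4) = 5.
Coefficient = C(5,4) · 2^4 · (-2)^1 = 5 · 16 · (-2) = -160.

-160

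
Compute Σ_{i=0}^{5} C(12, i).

1586

1 + 12 + 66 + 220 + 495 + 792 = 1586.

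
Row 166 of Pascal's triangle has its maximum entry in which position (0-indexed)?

C(166,i) is maximized at i = 166/2 = 83.

83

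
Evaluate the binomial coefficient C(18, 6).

18564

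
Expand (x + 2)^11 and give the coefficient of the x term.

The general term is C(11,j)·(x)^j·(2)^(11-j); the x^1 term has j = 1.
C(11,1) = 11.
Coefficient = C(11,1) · 2^10 = 11 · 1024 = 11264.

11264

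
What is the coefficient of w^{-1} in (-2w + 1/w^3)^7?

General term: C(7,j)·(-2w)^j·(1/w^3)^(7-j), with w-exponent 1j − 3(7−j) = 4j − 21.
Set 4j − 21 = -1: j = 5.
C(7,5) = 21; (-2)^5 = -32; 1^2 = 1.
Coefficient = 21 · (-32) · 1 = -672.

-672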